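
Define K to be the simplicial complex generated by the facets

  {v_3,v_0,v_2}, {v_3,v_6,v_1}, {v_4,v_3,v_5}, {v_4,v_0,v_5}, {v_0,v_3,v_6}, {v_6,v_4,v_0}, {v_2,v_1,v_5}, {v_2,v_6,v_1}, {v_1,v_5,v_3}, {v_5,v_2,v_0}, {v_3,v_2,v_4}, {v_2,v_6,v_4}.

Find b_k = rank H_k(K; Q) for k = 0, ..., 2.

Order the vertices as v_0 < v_1 < v_2 < v_3 < v_4 < v_5 < v_6. Listing each simplex with vertices in this order, K has dimension 2 with simplices:

  0-simplices (7): [v_0], [v_1], [v_2], [v_3], [v_4], [v_5], [v_6]
  1-simplices (18): (18 of them)
  2-simplices (12): (12 of them)

so the chain groups are C_0 ≅ Z^7, C_1 ≅ Z^18, C_2 ≅ Z^12.

∂_1: C_1 → C_0 maps an edge to its endpoints' difference, ∂[p,q] = q − p. For instance
  ∂[v_2,v_5] = [v_5] − [v_2].
The resulting 7×18 matrix has rank 6, and its Smith normal form has invariant factors (1,1,1,1,1,1).

Boundary ∂_2: C_2 → C_1 sends each 2-simplex [p,q,r] to [q,r] − [p,r] + [p,q]. For instance
  ∂[v_0,v_4,v_6] = [v_4,v_6] − [v_0,v_6] + [v_0,v_4],
  ∂[v_0,v_3,v_6] = [v_3,v_6] − [v_0,v_6] + [v_0,v_3].
As a 18×12 matrix over Z this has rank 12, with invariant factors (1,1,1,1,1,1,1,1,1,1,1,2).

Now H_k = ker ∂_k / im ∂_{k+1}, so:

  H_0: rank C_0 − rank ∂_1 = 7 − 6 = 1, and the invariant factors of ∂_1 are all 1, so H_0 ≅ Z.
  H_1: rank ker ∂_1 − rank ∂_2 = (18 − 6) − 12 = 0, and ∂_2 has invariant factor 2 > 1, so H_1 ≅ Z_2.
  H_2: rank ker ∂_2 − rank ∂_3 = (12 − 12) − 0 = 0, and there is no ∂_3, so H_2 ≅ 0.

Hence the Betti numbers are b_0 = 1, b_1 = 0, b_2 = 0.

b_0 = 1, b_1 = 0, b_2 = 0.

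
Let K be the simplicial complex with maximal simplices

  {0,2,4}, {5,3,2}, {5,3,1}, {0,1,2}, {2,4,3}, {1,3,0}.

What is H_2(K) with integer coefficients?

H_2 ≅ 0.

Order the vertices as 0 < 1 < 2 < 3 < 4 < 5. Listing each simplex with vertices in this order, K has dimension 2 with simplices:

  0-simplices (6): [0], [1], [2], [3], [4], [5]
  1-simplices (12): [0,1], [0,2], [0,3], [0,4], [1,2], [1,3], [1,5], [2,3], [2,4], [2,5], [3,4], [3,5]
  2-simplices (6): [0,1,2], [0,1,3], [0,2,4], [1,3,5], [2,3,4], [2,3,5]

Hence C_0 ≅ Z^6, C_1 ≅ Z^12, C_2 ≅ Z^6.

Boundary ∂_1: C_1 → C_0 is given by ∂[p,q] = [q] − [p].
This gives a 6×12 integer matrix of rank 5; reducing to Smith normal form yields diagonal entries (1,1,1,1,1).

The boundary map ∂_2: C_2 → C_1 maps a triangle to the signed sum of its edges. For instance
  ∂[1,3,5] = [3,5] − [1,5] + [1,3],
  ∂[2,3,5] = [3,5] − [2,5] + [2,3].
This gives a 12×6 integer matrix of rank 6; reducing to Smith normal form yields diagonal entries (1,1,1,1,1,1).

Reading off H_k = ker ∂_k / im ∂_{k+1}:

  H_2: rank ker ∂_2 − rank ∂_3 = (6 − 6) − 0 = 0, and there is no ∂_3, so H_2 = 0.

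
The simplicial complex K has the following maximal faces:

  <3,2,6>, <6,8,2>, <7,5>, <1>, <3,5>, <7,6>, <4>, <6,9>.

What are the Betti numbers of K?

b_0 = 3, b_1 = 1, b_2 = 0.

Fix the vertex order 1 < 2 < 3 < 4 < 5 < 6 < 7 < 8 < 9 and write every simplex with vertices in increasing order. Then dim K = 2 and the simplices of K are:

  0-simplices (9): [1], [2], [3], [4], [5], [6], [7], [8], [9]
  1-simplices (9): [2,3], [2,6], [2,8], [3,5], [3,6], [5,7], [6,7], [6,8], [6,9]
  2-simplices (2): [2,3,6], [2,6,8]

so the chain groups are C_0 ≅ Z^9, C_1 ≅ Z^9, C_2 ≅ Z^2.

Boundary ∂_1: C_1 → C_0 maps an edge to its endpoints' difference, ∂[p,q] = q − p. For instance
  ∂[2,8] = [8] − [2].
As a 9×9 matrix over Z this has rank 6, with invariant factors (1,1,1,1,1,1).

∂_2: C_2 → C_1 sends each 2-simplex [p,q,r] to [q,r] − [p,r] + [p,q]. For instance
  ∂[2,6,8] = [6,8] − [2,8] + [2,6],
  ∂[2,3,6] = [3,6] − [2,6] + [2,3].
The resulting 9×2 matrix has rank 2, and its Smith normal form has invariant factors (1,1).

Now H_k = ker ∂_k / im ∂_{k+1}, so:

  H_0: rank C_0 − rank ∂_1 = 9 − 6 = 3, and the invariant factors of ∂_1 are all 1, so H_0 ≅ Z^3.
  H_1: rank ker ∂_1 − rank ∂_2 = (9 − 6) − 2 = 1, and the invariant factors of ∂_2 are all 1, so H_1 ≅ Z.
  H_2: rank ker ∂_2 − rank ∂_3 = (2 − 2) − 0 = 0, and there is no ∂_3, so H_2 ≅ 0.

Hence the Betti numbers are b_0 = 3, b_1 = 1, b_2 = 0.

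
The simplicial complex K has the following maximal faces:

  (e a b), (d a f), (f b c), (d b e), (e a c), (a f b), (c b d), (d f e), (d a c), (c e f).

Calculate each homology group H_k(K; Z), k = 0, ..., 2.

H_0 = Z,  H_1 = Z/2,  H_2 = 0.

Order the vertices as a < b < c < d < e < f. Listing each simplex with vertices in this order, K has dimension 2 with simplices:

  0-simplices (6): a, b, c, d, e, f
  1-simplices (15): ab, ac, ad, ae, af, bc, bd, be, bf, cd, ce, cf, de, df, ef
  2-simplices (10): abe, abf, acd, ace, adf, bcd, bcf, bde, cef, def

giving chain groups C_0 ≅ Z^6, C_1 ≅ Z^15, C_2 ≅ Z^10.

∂_1: C_1 → C_0 maps an edge to its endpoints' difference, ∂[p,q] = q − p. For instance
  ∂bc = c − b.
As a 6×15 matrix over Z this has rank 5, with invariant factors (1,1,1,1,1).

The boundary map ∂_2: C_2 → C_1 acts by ∂[p,q,r] = [q,r] − [p,r] + [p,q]. For instance
  ∂bcf = cf − bf + bc,
  ∂ace = ce − ae + ac.
As a 15×10 matrix over Z this has rank 10, with invariant factors (1,1,1,1,1,1,1,1,1,2).

Computing H_k = (kernel of ∂_k) / (image of ∂_{k+1}):

  H_0: rank C_0 − rank ∂_1 = 6 − 5 = 1, and the invariant factors of ∂_1 are all 1, so H_0 = Z.
  H_1: rank ker ∂_1 − rank ∂_2 = (15 − 5) − 10 = 0, and ∂_2 has invariant factor 2 > 1, so H_1 = Z/2.
  H_2: rank ker ∂_2 − rank ∂_3 = (10 − 10) − 0 = 0, and there is no ∂_3, so H_2 = 0.

As a check, the Euler characteristic is 6 − 15 + 10 = 1, which agrees with 1 − 0 + 0 = 1.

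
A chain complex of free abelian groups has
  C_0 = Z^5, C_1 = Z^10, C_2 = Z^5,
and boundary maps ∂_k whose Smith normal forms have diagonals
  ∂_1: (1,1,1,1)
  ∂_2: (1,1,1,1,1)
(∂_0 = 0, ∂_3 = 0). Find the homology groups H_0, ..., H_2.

H_0 = Z,  H_1 = Z,  H_2 = 0.

H_0: b_0 = 5 − 0 − 4 = 1; torsion from ∂_1 factors > 1: none. So H_0 = Z.
H_1: b_1 = 10 − 4 − 5 = 1; torsion from ∂_2 factors > 1: none. So H_1 = Z.
H_2: b_2 = 5 − 5 − 0 = 0; torsion from ∂_3 factors > 1: none. So H_2 = 0.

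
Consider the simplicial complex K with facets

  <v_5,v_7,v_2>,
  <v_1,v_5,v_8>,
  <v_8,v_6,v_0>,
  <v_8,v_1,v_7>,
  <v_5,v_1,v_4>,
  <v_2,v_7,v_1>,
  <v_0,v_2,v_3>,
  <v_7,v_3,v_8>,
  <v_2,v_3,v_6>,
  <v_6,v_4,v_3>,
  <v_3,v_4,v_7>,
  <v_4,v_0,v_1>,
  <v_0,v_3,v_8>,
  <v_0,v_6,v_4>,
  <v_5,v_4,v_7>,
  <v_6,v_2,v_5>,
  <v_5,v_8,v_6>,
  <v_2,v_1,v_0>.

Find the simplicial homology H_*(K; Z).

Fix the vertex order v_0 < v_1 < v_2 < v_3 < v_4 < v_5 < v_6 < v_7 < v_8 and write every simplex with vertices in increasing order. Then dim K = 2 and the simplices of K are:

  0-simplices (9): [v_0], [v_1], [v_2], [v_3], [v_4], [v_5], [v_6], [v_7], [v_8]
  1-simplices (27): (27 of them)
  2-simplices (18): (18 of them)

Hence C_0 ≅ Z^9, C_1 ≅ Z^27, C_2 ≅ Z^18.

∂_1: C_1 → C_0 is given by ∂[p,q] = [q] − [p].
This gives a 9×27 integer matrix of rank 8; reducing to Smith normal form yields diagonal entries (1,1,1,1,1,1,1,1).

Boundary ∂_2: C_2 → C_1 sends each 2-simplex [p,q,r] to [q,r] − [p,r] + [p,q]. For instance
  ∂[v_3,v_4,v_7] = [v_4,v_7] − [v_3,v_7] + [v_3,v_4],
  ∂[v_0,v_6,v_8] = [v_6,v_8] − [v_0,v_8] + [v_0,v_6].
This gives a 27×18 integer matrix of rank 18; reducing to Smith normal form yields diagonal entries (1,1,1,1,1,1,1,1,1,1,1,1,1,1,1,1,1,2).

Reading off H_k = ker ∂_k / im ∂_{k+1}:

  H_0: rank C_0 − rank ∂_1 = 9 − 8 = 1, and the invariant factors of ∂_1 are all 1, so H_0 = Z.
  H_1: rank ker ∂_1 − rank ∂_2 = (27 − 8) − 18 = 1, and ∂_2 has invariant factor 2 > 1, so H_1 = Z ⊕ Z/2.
  H_2: rank ker ∂_2 − rank ∂_3 = (18 − 18) − 0 = 0, and there is no ∂_3, so H_2 = 0.

H_0 ≅ Z,  H_1 ≅ Z ⊕ Z/2,  H_2 = 0.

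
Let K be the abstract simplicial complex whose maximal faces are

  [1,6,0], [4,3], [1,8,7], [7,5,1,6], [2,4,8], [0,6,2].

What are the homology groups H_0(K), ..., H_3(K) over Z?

K has 9 vertices, 16 edges, 8 triangles, 1 3-simplex.
rank ∂_0 = 0, rank ∂_1 = 8 ⇒ b_0 = 9 − 0 − 8 = 1; all invariant factors of ∂_1 are 1 so no torsion. So H_0 = Z.
rank ∂_1 = 8, rank ∂_2 = 7 ⇒ b_1 = 16 − 8 − 7 = 1; all invariant factors of ∂_2 are 1 so no torsion. So H_1 = Z.
rank ∂_2 = 7, rank ∂_3 = 1 ⇒ b_2 = 8 − 7 − 1 = 0; all invariant factors of ∂_3 are 1 so no torsion. So H_2 = 0.
rank ∂_3 = 1, rank ∂_4 = 0 ⇒ b_3 = 1 − 1 − 0 = 0. So H_3 = 0.

H_0 = Z,  H_1 = Z,  H_2 = 0,  H_3 = 0.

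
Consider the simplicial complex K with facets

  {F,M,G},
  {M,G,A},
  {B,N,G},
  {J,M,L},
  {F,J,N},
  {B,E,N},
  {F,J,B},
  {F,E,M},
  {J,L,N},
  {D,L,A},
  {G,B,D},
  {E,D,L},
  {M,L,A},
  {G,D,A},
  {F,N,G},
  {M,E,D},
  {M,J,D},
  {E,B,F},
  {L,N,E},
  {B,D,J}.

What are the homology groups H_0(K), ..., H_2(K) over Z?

Take the total order A < B < D < E < F < G < J < L < M < N on the vertex set. Then K (dimension 2) consists of the simplices:

  0-simplices (10): A, B, D, E, F, G, J, L, M, N
  1-simplices (30): AD, AG, AL, AM, BD, BE, BF, BG, BJ, BN, DE, DG, DJ, DL, DM, EF, EL, EM, EN, FG, FJ, FM, FN, GM, GN, JL, JM, JN, LM, LN
  2-simplices (20): ADG, ADL, AGM, ALM, BDG, BDJ, BEF, BEN, BFJ, BGN, DEL, DEM, DJM, EFM, ELN, FGM, FGN, FJN, JLM, JLN

giving chain groups C_0 ≅ Z^10, C_1 ≅ Z^30, C_2 ≅ Z^20.

The boundary map ∂_1: C_1 → C_0 is given by ∂[p,q] = [q] − [p].
This gives a 10×30 integer matrix of rank 9; reducing to Smith normal form yields diagonal entries (1,1,1,1,1,1,1,1,1).

Boundary ∂_2: C_2 → C_1 sends each 2-simplex [p,q,r] to [q,r] − [p,r] + [p,q]. For instance
  ∂DEL = EL − DL + DE,
  ∂JLN = LN − JN + JL.
As a 30×20 matrix over Z this has rank 20, with invariant factors (1,1,1,1,1,1,1,1,1,1,1,1,1,1,1,1,1,1,1,2).

Reading off H_k = ker ∂_k / im ∂_{k+1}:

  H_0: rank C_0 − rank ∂_1 = 10 − 9 = 1, and the invariant factors of ∂_1 are all 1, so H_0 = Z.
  H_1: rank ker ∂_1 − rank ∂_2 = (30 − 9) − 20 = 1, and ∂_2 has invariant factor 2 > 1, so H_1 = Z ⊕ Z/2.
  H_2: rank ker ∂_2 − rank ∂_3 = (20 − 20) − 0 = 0, and there is no ∂_3, so H_2 = 0.

As a check, the Euler characteristic is 10 − 30 + 20 = 0, which agrees with 1 − 1 + 0 = 0.

H_0 = Z,  H_1 = Z ⊕ Z/2,  H_2 = 0.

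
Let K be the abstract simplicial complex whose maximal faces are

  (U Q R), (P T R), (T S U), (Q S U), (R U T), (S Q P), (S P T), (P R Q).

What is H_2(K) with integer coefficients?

H_2 ≅ Z.

Take the total order P < Q < R < S < T < U on the vertex set. Then K (dimension 2) consists of the simplices:

  0-simplices (6): P, Q, R, S, T, U
  1-simplices (12): PQ, PR, PS, PT, QR, QS, QU, RT, RU, ST, SU, TU
  2-simplices (8): PQR, PQS, PRT, PST, QRU, QSU, RTU, STU

giving chain groups C_0 ≅ Z^6, C_1 ≅ Z^12, C_2 ≅ Z^8.

∂_1: C_1 → C_0 sends each edge [p,q] (with p < q) to q − p.
The 6×12 boundary matrix has rank 5 and Smith normal form diag(1,1,1,1,1).

The boundary map ∂_2: C_2 → C_1 acts by ∂[p,q,r] = [q,r] − [p,r] + [p,q]. For instance
  ∂RTU = TU − RU + RT,
  ∂QSU = SU − QU + QS.
The 12×8 boundary matrix has rank 7 and Smith normal form diag(1,1,1,1,1,1,1).

Reading off H_k = ker ∂_k / im ∂_{k+1}:

  H_2: rank ker ∂_2 − rank ∂_3 = (8 − 7) − 0 = 1, and there is no ∂_3, so H_2 = Z.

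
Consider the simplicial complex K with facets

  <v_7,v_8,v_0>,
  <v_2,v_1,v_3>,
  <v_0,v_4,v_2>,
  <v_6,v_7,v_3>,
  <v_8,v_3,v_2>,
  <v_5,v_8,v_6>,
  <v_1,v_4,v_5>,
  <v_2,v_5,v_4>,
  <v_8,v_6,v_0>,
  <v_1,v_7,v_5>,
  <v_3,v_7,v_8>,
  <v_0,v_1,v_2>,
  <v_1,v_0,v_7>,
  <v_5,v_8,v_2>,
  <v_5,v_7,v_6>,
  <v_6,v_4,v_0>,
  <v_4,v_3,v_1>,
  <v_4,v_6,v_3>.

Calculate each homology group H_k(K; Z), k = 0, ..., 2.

H_0 = Z,  H_1 = Z ⊕ Z/2,  H_2 = 0.

K has 9 vertices, 27 edges, 18 triangles.
rank ∂_0 = 0, rank ∂_1 = 8 ⇒ b_0 = 9 − 0 − 8 = 1; all invariant factors of ∂_1 are 1 so no torsion. So H_0 ≅ Z.
rank ∂_1 = 8, rank ∂_2 = 18 ⇒ b_1 = 27 − 8 − 18 = 1; ∂_2 has invariant factor(s) [2] giving torsion. So H_1 ≅ Z ⊕ Z/2.
rank ∂_2 = 18, rank ∂_3 = 0 ⇒ b_2 = 18 − 18 − 0 = 0. So H_2 ≅ 0.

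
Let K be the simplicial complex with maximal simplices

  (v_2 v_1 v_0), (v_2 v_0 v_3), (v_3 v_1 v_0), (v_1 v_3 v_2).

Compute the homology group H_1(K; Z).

H_1 = 0.

Order the vertices as v_0 < v_1 < v_2 < v_3. Listing each simplex with vertices in this order, K has dimension 2 with simplices:

  0-simplices (4): [v_0], [v_1], [v_2], [v_3]
  1-simplices (6): [v_0,v_1], [v_0,v_2], [v_0,v_3], [v_1,v_2], [v_1,v_3], [v_2,v_3]
  2-simplices (4): [v_0,v_1,v_2], [v_0,v_1,v_3], [v_0,v_2,v_3], [v_1,v_2,v_3]

Hence C_0 ≅ Z^4, C_1 ≅ Z^6, C_2 ≅ Z^4.

Boundary ∂_1: C_1 → C_0 sends each edge [p,q] (with p < q) to q − p.
The resulting 4×6 matrix has rank 3, and its Smith normal form has invariant factors (1,1,1).

∂_2: C_2 → C_1 sends each 2-simplex [p,q,r] to [q,r] − [p,r] + [p,q]. For instance
  ∂[v_0,v_1,v_3] = [v_1,v_3] − [v_0,v_3] + [v_0,v_1],
  ∂[v_1,v_2,v_3] = [v_2,v_3] − [v_1,v_3] + [v_1,v_2].
The resulting 6×4 matrix has rank 3, and its Smith normal form has invariant factors (1,1,1).

From H_k ≅ ker(∂_k) / im(∂_{k+1}) we obtain:

  H_1: rank ker ∂_1 − rank ∂_2 = (6 − 3) − 3 = 0, and the invariant factors of ∂_2 are all 1, so H_1 = 0.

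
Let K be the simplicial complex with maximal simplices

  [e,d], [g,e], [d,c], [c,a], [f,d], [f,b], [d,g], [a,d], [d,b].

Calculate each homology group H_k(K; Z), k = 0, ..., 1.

Take the total order a < b < c < d < e < f < g on the vertex set. Then K (dimension 1) consists of the simplices:

  0-simplices (7): a, b, c, d, e, f, g
  1-simplices (9): ac, ad, bd, bf, cd, de, df, dg, eg

Hence C_0 ≅ Z^7, C_1 ≅ Z^9.

Boundary ∂_1: C_1 → C_0 is given by ∂[p,q] = [q] − [p]. For instance
  ∂df = f − d.
As a 7×9 matrix over Z this has rank 6, with invariant factors (1,1,1,1,1,1).

Computing H_k = (kernel of ∂_k) / (image of ∂_{k+1}):

  H_0: rank C_0 − rank ∂_1 = 7 − 6 = 1, and the invariant factors of ∂_1 are all 1, so H_0 = Z.
  H_1: rank ker ∂_1 − rank ∂_2 = (9 − 6) − 0 = 3, and there is no ∂_2, so H_1 = Z^3.

(K is a triangulation of a wedge of 3 circles.)

H_0 ≅ Z,  H_1 ≅ Z^3.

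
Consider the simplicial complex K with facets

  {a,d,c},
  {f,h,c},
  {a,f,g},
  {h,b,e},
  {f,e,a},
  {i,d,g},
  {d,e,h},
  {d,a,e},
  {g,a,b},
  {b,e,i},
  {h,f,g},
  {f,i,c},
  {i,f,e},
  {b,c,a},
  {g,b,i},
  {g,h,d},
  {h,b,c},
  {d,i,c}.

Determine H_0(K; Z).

H_0 = Z.

We work with the vertex ordering a < b < c < d < e < f < g < h < i. The simplices of K, each written with vertices in increasing order, are:

  0-simplices (9): a, b, c, d, e, f, g, h, i
  1-simplices (27): ab, ac, ad, ae, af, ag, bc, be, bg, bh, bi, cd, cf, ch, ci, de, dg, dh, di, ef, eh, ei, fg, fh, fi, gh, gi
  2-simplices (18): abc, abg, acd, ade, aef, afg, bch, beh, bei, bgi, cdi, cfh, cfi, deh, dgh, dgi, efi, fgh

so the chain groups are C_0 ≅ Z^9, C_1 ≅ Z^27, C_2 ≅ Z^18.

Boundary ∂_1: C_1 → C_0 is given by ∂[p,q] = [q] − [p]. For instance
  ∂ci = i − c.
The resulting 9×27 matrix has rank 8, and its Smith normal form has invariant factors (1,1,1,1,1,1,1,1).

Boundary ∂_2: C_2 → C_1 acts by ∂[p,q,r] = [q,r] − [p,r] + [p,q]. For instance
  ∂beh = eh − bh + be,
  ∂deh = eh − dh + de.
The 27×18 boundary matrix has rank 17 and Smith normal form diag(1,1,1,1,1,1,1,1,1,1,1,1,1,1,1,1,1).

Now H_k = ker ∂_k / im ∂_{k+1}, so:

  H_0: rank C_0 − rank ∂_1 = 9 − 8 = 1, and the invariant factors of ∂_1 are all 1, so H_0 ≅ Z.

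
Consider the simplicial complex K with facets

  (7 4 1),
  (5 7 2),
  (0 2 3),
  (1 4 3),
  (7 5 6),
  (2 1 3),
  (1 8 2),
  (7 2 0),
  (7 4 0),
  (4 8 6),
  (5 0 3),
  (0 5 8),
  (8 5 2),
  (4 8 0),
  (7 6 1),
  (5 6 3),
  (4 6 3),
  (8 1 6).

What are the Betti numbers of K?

b_0 = 1, b_1 = 1, b_2 = 0.

K has 9 vertices, 27 edges, 18 triangles.
rank ∂_0 = 0, rank ∂_1 = 8 ⇒ b_0 = 9 − 0 − 8 = 1; all invariant factors of ∂_1 are 1 so no torsion. So H_0 = Z.
rank ∂_1 = 8, rank ∂_2 = 18 ⇒ b_1 = 27 − 8 − 18 = 1; ∂_2 has invariant factor(s) [2] giving torsion. So H_1 = Z ⊕ Z/2.
rank ∂_2 = 18, rank ∂_3 = 0 ⇒ b_2 = 18 − 18 − 0 = 0. So H_2 = 0.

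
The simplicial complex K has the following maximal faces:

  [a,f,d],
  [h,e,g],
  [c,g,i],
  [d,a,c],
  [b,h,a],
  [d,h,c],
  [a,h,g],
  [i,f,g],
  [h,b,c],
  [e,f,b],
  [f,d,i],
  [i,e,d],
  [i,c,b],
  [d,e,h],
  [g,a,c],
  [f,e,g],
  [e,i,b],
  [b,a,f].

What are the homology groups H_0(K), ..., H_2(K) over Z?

H_0 = Z,  H_1 = Z ⊕ Z/2Z,  H_2 = 0.

We work with the vertex ordering a < b < c < d < e < f < g < h < i. The simplices of K, each written with vertices in increasing order, are:

  0-simplices (9): a, b, c, d, e, f, g, h, i
  1-simplices (27): ab, ac, ad, af, ag, ah, bc, be, bf, bh, bi, cd, cg, ch, ci, de, df, dh, di, ef, eg, eh, ei, fg, fi, gh, gi
  2-simplices (18): abf, abh, acd, acg, adf, agh, bch, bci, bef, bei, cdh, cgi, deh, dei, dfi, efg, egh, fgi

so the chain groups are C_0 ≅ Z^9, C_1 ≅ Z^27, C_2 ≅ Z^18.

The boundary map ∂_1: C_1 → C_0 is given by ∂[p,q] = [q] − [p].
The 9×27 boundary matrix has rank 8 and Smith normal form diag(1,1,1,1,1,1,1,1).

Boundary ∂_2: C_2 → C_1 maps a triangle to the signed sum of its edges. For instance
  ∂acd = cd − ad + ac,
  ∂dei = ei − di + de.
As a 27×18 matrix over Z this has rank 18, with invariant factors (1,1,1,1,1,1,1,1,1,1,1,1,1,1,1,1,1,2).

Reading off H_k = ker ∂_k / im ∂_{k+1}:

  H_0: rank C_0 − rank ∂_1 = 9 − 8 = 1, and the invariant factors of ∂_1 are all 1, so H_0 ≅ Z.
  H_1: rank ker ∂_1 − rank ∂_2 = (27 − 8) − 18 = 1, and ∂_2 has invariant factor 2 > 1, so H_1 ≅ Z ⊕ Z/2Z.
  H_2: rank ker ∂_2 − rank ∂_3 = (18 − 18) − 0 = 0, and there is no ∂_3, so H_2 ≅ 0.

(K is a triangulation of the Klein bottle.)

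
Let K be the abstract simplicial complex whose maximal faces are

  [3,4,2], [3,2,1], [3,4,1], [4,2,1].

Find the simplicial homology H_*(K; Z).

H_0 ≅ Z,  H_1 = 0,  H_2 ≅ Z.

Take the total order 1 < 2 < 3 < 4 on the vertex set. Then K (dimension 2) consists of the simplices:

  0-simplices (4): [1], [2], [3], [4]
  1-simplices (6): [1,2], [1,3], [1,4], [2,3], [2,4], [3,4]
  2-simplices (4): [1,2,3], [1,2,4], [1,3,4], [2,3,4]

giving chain groups C_0 ≅ Z^4, C_1 ≅ Z^6, C_2 ≅ Z^4.

The boundary map ∂_1: C_1 → C_0 sends each edge [p,q] (with p < q) to q − p. For instance
  ∂[3,4] = [4] − [3].
The resulting 4×6 matrix has rank 3, and its Smith normal form has invariant factors (1,1,1).

The boundary map ∂_2: C_2 → C_1 maps a triangle to the signed sum of its edges. For instance
  ∂[1,3,4] = [3,4] − [1,4] + [1,3],
  ∂[1,2,4] = [2,4] − [1,4] + [1,2].
The 6×4 boundary matrix has rank 3 and Smith normal form diag(1,1,1).

Now H_k = ker ∂_k / im ∂_{k+1}, so:

  H_0: rank C_0 − rank ∂_1 = 4 − 3 = 1, and the invariant factors of ∂_1 are all 1, so H_0 = Z.
  H_1: rank ker ∂_1 − rank ∂_2 = (6 − 3) − 3 = 0, and the invariant factors of ∂_2 are all 1, so H_1 = 0.
  H_2: rank ker ∂_2 − rank ∂_3 = (4 − 3) − 0 = 1, and there is no ∂_3, so H_2 = Z.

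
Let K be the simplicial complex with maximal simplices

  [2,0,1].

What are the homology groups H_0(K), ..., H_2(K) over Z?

H_0 ≅ Z,  H_1 = 0,  H_2 = 0.

Order the vertices as 0 < 1 < 2. Listing each simplex with vertices in this order, K has dimension 2 with simplices:

  0-simplices (3): [0], [1], [2]
  1-simplices (3): [0,1], [0,2], [1,2]
  2-simplices (1): [0,1,2]

giving chain groups C_0 ≅ Z^3, C_1 ≅ Z^3, C_2 ≅ Z^1.

The boundary map ∂_1: C_1 → C_0 sends each edge [p,q] (with p < q) to q − p. For instance
  ∂[0,2] = [2] − [0].
The resulting 3×3 matrix has rank 2, and its Smith normal form has invariant factors (1,1).

∂_2: C_2 → C_1 sends each 2-simplex [p,q,r] to [q,r] − [p,r] + [p,q]. For instance
  ∂[0,1,2] = [1,2] − [0,2] + [0,1].
As a 3×1 matrix over Z this has rank 1, with invariant factors (1).

Computing H_k = (kernel of ∂_k) / (image of ∂_{k+1}):

  H_0: rank C_0 − rank ∂_1 = 3 − 2 = 1, and the invariant factors of ∂_1 are all 1, so H_0 ≅ Z.
  H_1: rank ker ∂_1 − rank ∂_2 = (3 − 2) − 1 = 0, and the invariant factors of ∂_2 are all 1, so H_1 ≅ 0.
  H_2: rank ker ∂_2 − rank ∂_3 = (1 − 1) − 0 = 0, and there is no ∂_3, so H_2 ≅ 0.

As a check, the Euler characteristic is 3 − 3 + 1 = 1, which agrees with 1 − 0 + 0 = 1.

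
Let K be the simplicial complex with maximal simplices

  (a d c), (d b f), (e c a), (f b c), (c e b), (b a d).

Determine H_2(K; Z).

We work with the vertex ordering a < b < c < d < e < f. The simplices of K, each written with vertices in increasing order, are:

  0-simplices (6): a, b, c, d, e, f
  1-simplices (12): ab, ac, ad, ae, bc, bd, be, bf, cd, ce, cf, df
  2-simplices (6): abd, acd, ace, bce, bcf, bdf

giving chain groups C_0 ≅ Z^6, C_1 ≅ Z^12, C_2 ≅ Z^6.

Boundary ∂_1: C_1 → C_0 sends each edge [p,q] (with p < q) to q − p. For instance
  ∂ab = b − a.
This gives a 6×12 integer matrix of rank 5; reducing to Smith normal form yields diagonal entries (1,1,1,1,1).

∂_2: C_2 → C_1 acts by ∂[p,q,r] = [q,r] − [p,r] + [p,q]. For instance
  ∂abd = bd − ad + ab,
  ∂bce = ce − be + bc.
The 12×6 boundary matrix has rank 6 and Smith normal form diag(1,1,1,1,1,1).

Computing H_k = (kernel of ∂_k) / (image of ∂_{k+1}):

  H_2: rank ker ∂_2 − rank ∂_3 = (6 − 6) − 0 = 0, and there is no ∂_3, so H_2 = 0.

H_2 = 0.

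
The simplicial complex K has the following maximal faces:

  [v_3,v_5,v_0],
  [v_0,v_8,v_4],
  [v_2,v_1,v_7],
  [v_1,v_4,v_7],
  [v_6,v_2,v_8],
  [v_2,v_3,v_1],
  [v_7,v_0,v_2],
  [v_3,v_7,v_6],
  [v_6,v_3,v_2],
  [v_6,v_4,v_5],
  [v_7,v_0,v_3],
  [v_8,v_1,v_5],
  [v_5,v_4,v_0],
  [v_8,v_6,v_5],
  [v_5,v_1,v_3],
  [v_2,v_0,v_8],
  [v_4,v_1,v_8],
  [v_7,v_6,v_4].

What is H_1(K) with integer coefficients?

H_1 = Z ⊕ Z/2.

We work with the vertex ordering v_0 < v_1 < v_2 < v_3 < v_4 < v_5 < v_6 < v_7 < v_8. The simplices of K, each written with vertices in increasing order, are:

  0-simplices (9): [v_0], [v_1], [v_2], [v_3], [v_4], [v_5], [v_6], [v_7], [v_8]
  1-simplices (27): (27 of them)
  2-simplices (18): (18 of them)

so the chain groups are C_0 ≅ Z^9, C_1 ≅ Z^27, C_2 ≅ Z^18.

Boundary ∂_1: C_1 → C_0 is given by ∂[p,q] = [q] − [p]. For instance
  ∂[v_6,v_7] = [v_7] − [v_6].
The 9×27 boundary matrix has rank 8 and Smith normal form diag(1,1,1,1,1,1,1,1).

∂_2: C_2 → C_1 maps a triangle to the signed sum of its edges. For instance
  ∂[v_0,v_4,v_8] = [v_4,v_8] − [v_0,v_8] + [v_0,v_4],
  ∂[v_1,v_5,v_8] = [v_5,v_8] − [v_1,v_8] + [v_1,v_5].
The resulting 27×18 matrix has rank 18, and its Smith normal form has invariant factors (1,1,1,1,1,1,1,1,1,1,1,1,1,1,1,1,1,2).

Now H_k = ker ∂_k / im ∂_{k+1}, so:

  H_1: rank ker ∂_1 − rank ∂_2 = (27 − 8) − 18 = 1, and ∂_2 has invariant factor 2 > 1, so H_1 ≅ Z ⊕ Z/2.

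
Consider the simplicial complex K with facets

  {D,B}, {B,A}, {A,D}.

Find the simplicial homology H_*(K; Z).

H_0 ≅ Z,  H_1 ≅ Z.

K has 3 vertices, 3 edges.
rank ∂_0 = 0, rank ∂_1 = 2 ⇒ b_0 = 3 − 0 − 2 = 1; all invariant factors of ∂_1 are 1 so no torsion. So H_0 = Z.
rank ∂_1 = 2, rank ∂_2 = 0 ⇒ b_1 = 3 − 2 − 0 = 1. So H_1 = Z.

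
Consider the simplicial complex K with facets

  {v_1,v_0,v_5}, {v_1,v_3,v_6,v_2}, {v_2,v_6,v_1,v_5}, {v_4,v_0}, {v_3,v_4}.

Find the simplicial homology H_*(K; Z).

Fix the vertex order v_0 < v_1 < v_2 < v_3 < v_4 < v_5 < v_6 and write every simplex with vertices in increasing order. Then dim K = 3 and the simplices of K are:

  0-simplices (7): [v_0], [v_1], [v_2], [v_3], [v_4], [v_5], [v_6]
  1-simplices (13): [v_0,v_1], [v_0,v_4], [v_0,v_5], [v_1,v_2], [v_1,v_3], [v_1,v_5], [v_1,v_6], [v_2,v_3], [v_2,v_5], [v_2,v_6], [v_3,v_4], [v_3,v_6], [v_5,v_6]
  2-simplices (8): [v_0,v_1,v_5], [v_1,v_2,v_3], [v_1,v_2,v_5], [v_1,v_2,v_6], [v_1,v_3,v_6], [v_1,v_5,v_6], [v_2,v_3,v_6], [v_2,v_5,v_6]
  3-simplices (2): [v_1,v_2,v_3,v_6], [v_1,v_2,v_5,v_6]

Hence C_0 ≅ Z^7, C_1 ≅ Z^13, C_2 ≅ Z^8, C_3 ≅ Z^2.

∂_1: C_1 → C_0 maps an edge to its endpoints' difference, ∂[p,q] = q − p.
The 7×13 boundary matrix has rank 6 and Smith normal form diag(1,1,1,1,1,1).

Boundary ∂_2: C_2 → C_1 maps a triangle to the signed sum of its edges. For instance
  ∂[v_1,v_5,v_6] = [v_5,v_6] − [v_1,v_6] + [v_1,v_5],
  ∂[v_1,v_2,v_3] = [v_2,v_3] − [v_1,v_3] + [v_1,v_2].
The 13×8 boundary matrix has rank 6 and Smith normal form diag(1,1,1,1,1,1).

∂_3: C_3 → C_2 sends each 3-simplex σ to the alternating sum Σ_i (−1)^i (σ with its i-th vertex removed). For instance
  ∂[v_1,v_2,v_5,v_6] = [v_2,v_5,v_6] − [v_1,v_5,v_6] + [v_1,v_2,v_6] − [v_1,v_2,v_5],
  ∂[v_1,v_2,v_3,v_6] = [v_2,v_3,v_6] − [v_1,v_3,v_6] + [v_1,v_2,v_6] − [v_1,v_2,v_3].
The resulting 8×2 matrix has rank 2, and its Smith normal form has invariant factors (1,1).

Computing H_k = (kernel of ∂_k) / (image of ∂_{k+1}):

  H_0: rank C_0 − rank ∂_1 = 7 − 6 = 1, and the invariant factors of ∂_1 are all 1, so H_0 ≅ Z.
  H_1: rank ker ∂_1 − rank ∂_2 = (13 − 6) − 6 = 1, and the invariant factors of ∂_2 are all 1, so H_1 ≅ Z.
  H_2: rank ker ∂_2 − rank ∂_3 = (8 − 6) − 2 = 0, and the invariant factors of ∂_3 are all 1, so H_2 ≅ 0.
  H_3: rank ker ∂_3 − rank ∂_4 = (2 − 2) − 0 = 0, and there is no ∂_4, so H_3 ≅ 0.

As a check, the Euler characteristic is 7 − 13 + 8 − 2 = 0, which agrees with 1 − 1 + 0 − 0 = 0.

H_0 = Z,  H_1 = Z,  H_2 = 0,  H_3 = 0.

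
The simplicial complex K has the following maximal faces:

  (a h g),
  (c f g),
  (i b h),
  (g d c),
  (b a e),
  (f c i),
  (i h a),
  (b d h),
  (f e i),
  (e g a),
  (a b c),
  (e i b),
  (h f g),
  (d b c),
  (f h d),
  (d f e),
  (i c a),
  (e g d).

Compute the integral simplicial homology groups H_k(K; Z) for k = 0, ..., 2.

H_0 ≅ Z,  H_1 ≅ Z ⊕ Z/2Z,  H_2 = 0.

Take the total order a < b < c < d < e < f < g < h < i on the vertex set. Then K (dimension 2) consists of the simplices:

  0-simplices (9): a, b, c, d, e, f, g, h, i
  1-simplices (27): ab, ac, ae, ag, ah, ai, bc, bd, be, bh, bi, cd, cf, cg, ci, de, df, dg, dh, ef, eg, ei, fg, fh, fi, gh, hi
  2-simplices (18): abc, abe, aci, aeg, agh, ahi, bcd, bdh, bei, bhi, cdg, cfg, cfi, def, deg, dfh, efi, fgh

Hence C_0 ≅ Z^9, C_1 ≅ Z^27, C_2 ≅ Z^18.

The boundary map ∂_1: C_1 → C_0 maps an edge to its endpoints' difference, ∂[p,q] = q − p. For instance
  ∂fh = h − f.
As a 9×27 matrix over Z this has rank 8, with invariant factors (1,1,1,1,1,1,1,1).

The boundary map ∂_2: C_2 → C_1 maps a triangle to the signed sum of its edges. For instance
  ∂bdh = dh − bh + bd,
  ∂cfi = fi − ci + cf.
This gives a 27×18 integer matrix of rank 18; reducing to Smith normal form yields diagonal entries (1,1,1,1,1,1,1,1,1,1,1,1,1,1,1,1,1,2).

From H_k ≅ ker(∂_k) / im(∂_{k+1}) we obtain:

  H_0: rank C_0 − rank ∂_1 = 9 − 8 = 1, and the invariant factors of ∂_1 are all 1, so H_0 ≅ Z.
  H_1: rank ker ∂_1 − rank ∂_2 = (27 − 8) − 18 = 1, and ∂_2 has invariant factor 2 > 1, so H_1 ≅ Z ⊕ Z/2Z.
  H_2: rank ker ∂_2 − rank ∂_3 = (18 − 18) − 0 = 0, and there is no ∂_3, so H_2 ≅ 0.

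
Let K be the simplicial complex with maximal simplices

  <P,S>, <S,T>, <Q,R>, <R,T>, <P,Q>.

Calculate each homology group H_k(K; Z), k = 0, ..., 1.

Fix the vertex order P < Q < R < S < T and write every simplex with vertices in increasing order. Then dim K = 1 and the simplices of K are:

  0-simplices (5): P, Q, R, S, T
  1-simplices (5): PQ, PS, QR, RT, ST

giving chain groups C_0 ≅ Z^5, C_1 ≅ Z^5.

∂_1: C_1 → C_0 sends each edge [p,q] (with p < q) to q − p. For instance
  ∂RT = T − R.
As a 5×5 matrix over Z this has rank 4, with invariant factors (1,1,1,1).

Now H_k = ker ∂_k / im ∂_{k+1}, so:

  H_0: rank C_0 − rank ∂_1 = 5 − 4 = 1, and the invariant factors of ∂_1 are all 1, so H_0 ≅ Z.
  H_1: rank ker ∂_1 − rank ∂_2 = (5 − 4) − 0 = 1, and there is no ∂_2, so H_1 ≅ Z.

(K is a triangulation of the circle S^1.)

H_0 ≅ Z,  H_1 ≅ Z.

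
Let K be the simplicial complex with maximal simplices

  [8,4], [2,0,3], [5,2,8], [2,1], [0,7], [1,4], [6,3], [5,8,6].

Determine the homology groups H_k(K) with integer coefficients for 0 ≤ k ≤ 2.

We work with the vertex ordering 0 < 1 < 2 < 3 < 4 < 5 < 6 < 7 < 8. The simplices of K, each written with vertices in increasing order, are:

  0-simplices (9): [0], [1], [2], [3], [4], [5], [6], [7], [8]
  1-simplices (13): [0,2], [0,3], [0,7], [1,2], [1,4], [2,3], [2,5], [2,8], [3,6], [4,8], [5,6], [5,8], [6,8]
  2-simplices (3): [0,2,3], [2,5,8], [5,6,8]

Hence C_0 ≅ Z^9, C_1 ≅ Z^13, C_2 ≅ Z^3.

∂_1: C_1 → C_0 sends each edge [p,q] (with p < q) to q − p. For instance
  ∂[6,8] = [8] − [6].
The resulting 9×13 matrix has rank 8, and its Smith normal form has invariant factors (1,1,1,1,1,1,1,1).

∂_2: C_2 → C_1 maps a triangle to the signed sum of its edges. For instance
  ∂[0,2,3] = [2,3] − [0,3] + [0,2],
  ∂[5,6,8] = [6,8] − [5,8] + [5,6].
The 13×3 boundary matrix has rank 3 and Smith normal form diag(1,1,1).

Now H_k = ker ∂_k / im ∂_{k+1}, so:

  H_0: rank C_0 − rank ∂_1 = 9 − 8 = 1, and the invariant factors of ∂_1 are all 1, so H_0 ≅ Z.
  H_1: rank ker ∂_1 − rank ∂_2 = (13 − 8) − 3 = 2, and the invariant factors of ∂_2 are all 1, so H_1 ≅ Z^2.
  H_2: rank ker ∂_2 − rank ∂_3 = (3 − 3) − 0 = 0, and there is no ∂_3, so H_2 ≅ 0.

H_0 ≅ Z,  H_1 ≅ Z^2,  H_2 = 0.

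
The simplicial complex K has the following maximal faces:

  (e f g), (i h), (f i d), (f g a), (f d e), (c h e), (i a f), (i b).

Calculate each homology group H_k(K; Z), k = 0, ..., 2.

H_0 ≅ Z,  H_1 ≅ Z,  H_2 = 0.

Fix the vertex order a < b < c < d < e < f < g < h < i and write every simplex with vertices in increasing order. Then dim K = 2 and the simplices of K are:

  0-simplices (9): a, b, c, d, e, f, g, h, i
  1-simplices (15): af, ag, ai, bi, ce, ch, de, df, di, ef, eg, eh, fg, fi, hi
  2-simplices (6): afg, afi, ceh, def, dfi, efg

giving chain groups C_0 ≅ Z^9, C_1 ≅ Z^15, C_2 ≅ Z^6.

Boundary ∂_1: C_1 → C_0 sends each edge [p,q] (with p < q) to q − p.
The resulting 9×15 matrix has rank 8, and its Smith normal form has invariant factors (1,1,1,1,1,1,1,1).

The boundary map ∂_2: C_2 → C_1 acts by ∂[p,q,r] = [q,r] − [p,r] + [p,q]. For instance
  ∂dfi = fi − di + df,
  ∂afg = fg − ag + af.
The 15×6 boundary matrix has rank 6 and Smith normal form diag(1,1,1,1,1,1).

Now H_k = ker ∂_k / im ∂_{k+1}, so:

  H_0: rank C_0 − rank ∂_1 = 9 − 8 = 1, and the invariant factors of ∂_1 are all 1, so H_0 = Z.
  H_1: rank ker ∂_1 − rank ∂_2 = (15 − 8) − 6 = 1, and the invariant factors of ∂_2 are all 1, so H_1 = Z.
  H_2: rank ker ∂_2 − rank ∂_3 = (6 − 6) − 0 = 0, and there is no ∂_3, so H_2 = 0.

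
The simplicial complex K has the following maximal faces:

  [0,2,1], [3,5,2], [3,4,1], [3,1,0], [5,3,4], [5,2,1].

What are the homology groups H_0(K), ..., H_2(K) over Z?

Fix the vertex order 0 < 1 < 2 < 3 < 4 < 5 and write every simplex with vertices in increasing order. Then dim K = 2 and the simplices of K are:

  0-simplices (6): [0], [1], [2], [3], [4], [5]
  1-simplices (12): [0,1], [0,2], [0,3], [1,2], [1,3], [1,4], [1,5], [2,3], [2,5], [3,4], [3,5], [4,5]
  2-simplices (6): [0,1,2], [0,1,3], [1,2,5], [1,3,4], [2,3,5], [3,4,5]

so the chain groups are C_0 ≅ Z^6, C_1 ≅ Z^12, C_2 ≅ Z^6.

∂_1: C_1 → C_0 maps an edge to its endpoints' difference, ∂[p,q] = q − p. For instance
  ∂[1,3] = [3] − [1].
The resulting 6×12 matrix has rank 5, and its Smith normal form has invariant factors (1,1,1,1,1).

The boundary map ∂_2: C_2 → C_1 maps a triangle to the signed sum of its edges. For instance
  ∂[3,4,5] = [4,5] − [3,5] + [3,4],
  ∂[2,3,5] = [3,5] − [2,5] + [2,3].
The 12×6 boundary matrix has rank 6 and Smith normal form diag(1,1,1,1,1,1).

Reading off H_k = ker ∂_k / im ∂_{k+1}:

  H_0: rank C_0 − rank ∂_1 = 6 − 5 = 1, and the invariant factors of ∂_1 are all 1, so H_0 ≅ Z.
  H_1: rank ker ∂_1 − rank ∂_2 = (12 − 5) − 6 = 1, and the invariant factors of ∂_2 are all 1, so H_1 ≅ Z.
  H_2: rank ker ∂_2 − rank ∂_3 = (6 − 6) − 0 = 0, and there is no ∂_3, so H_2 ≅ 0.

H_0 ≅ Z,  H_1 ≅ Z,  H_2 = 0.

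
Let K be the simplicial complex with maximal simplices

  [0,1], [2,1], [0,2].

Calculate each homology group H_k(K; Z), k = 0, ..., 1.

K has 3 vertices, 3 edges.
rank ∂_0 = 0, rank ∂_1 = 2 ⇒ b_0 = 3 − 0 − 2 = 1; all invariant factors of ∂_1 are 1 so no torsion. So H_0 = Z.
rank ∂_1 = 2, rank ∂_2 = 0 ⇒ b_1 = 3 − 2 − 0 = 1. So H_1 = Z.

H_0 ≅ Z,  H_1 ≅ Z.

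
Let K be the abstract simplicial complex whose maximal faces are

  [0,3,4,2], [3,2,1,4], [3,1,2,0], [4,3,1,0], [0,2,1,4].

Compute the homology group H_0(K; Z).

H_0 = Z.

Fix the vertex order 0 < 1 < 2 < 3 < 4 and write every simplex with vertices in increasing order. Then dim K = 3 and the simplices of K are:

  0-simplices (5): [0], [1], [2], [3], [4]
  1-simplices (10): [0,1], [0,2], [0,3], [0,4], [1,2], [1,3], [1,4], [2,3], [2,4], [3,4]
  2-simplices (10): [0,1,2], [0,1,3], [0,1,4], [0,2,3], [0,2,4], [0,3,4], [1,2,3], [1,2,4], [1,3,4], [2,3,4]
  3-simplices (5): [0,1,2,3], [0,1,2,4], [0,1,3,4], [0,2,3,4], [1,2,3,4]

giving chain groups C_0 ≅ Z^5, C_1 ≅ Z^10, C_2 ≅ Z^10, C_3 ≅ Z^5.

The boundary map ∂_1: C_1 → C_0 sends each edge [p,q] (with p < q) to q − p. For instance
  ∂[3,4] = [4] − [3].
This gives a 5×10 integer matrix of rank 4; reducing to Smith normal form yields diagonal entries (1,1,1,1).

Boundary ∂_2: C_2 → C_1 acts by ∂[p,q,r] = [q,r] − [p,r] + [p,q]. For instance
  ∂[2,3,4] = [3,4] − [2,4] + [2,3],
  ∂[1,2,3] = [2,3] − [1,3] + [1,2].
This gives a 10×10 integer matrix of rank 6; reducing to Smith normal form yields diagonal entries (1,1,1,1,1,1).

∂_3: C_3 → C_2 sends each 3-simplex σ to the alternating sum Σ_i (−1)^i (σ with its i-th vertex removed). For instance
  ∂[0,1,2,3] = [1,2,3] − [0,2,3] + [0,1,3] − [0,1,2],
  ∂[0,1,2,4] = [1,2,4] − [0,2,4] + [0,1,4] − [0,1,2].
This gives a 10×5 integer matrix of rank 4; reducing to Smith normal form yields diagonal entries (1,1,1,1).

Reading off H_k = ker ∂_k / im ∂_{k+1}:

  H_0: rank C_0 − rank ∂_1 = 5 − 4 = 1, and the invariant factors of ∂_1 are all 1, so H_0 = Z.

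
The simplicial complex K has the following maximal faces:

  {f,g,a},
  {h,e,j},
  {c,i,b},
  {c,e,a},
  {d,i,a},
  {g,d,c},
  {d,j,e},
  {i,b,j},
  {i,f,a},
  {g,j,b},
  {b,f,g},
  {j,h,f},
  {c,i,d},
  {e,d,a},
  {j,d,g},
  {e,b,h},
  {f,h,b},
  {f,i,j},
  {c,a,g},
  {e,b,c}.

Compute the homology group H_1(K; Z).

H_1 ≅ Z ⊕ Z_2.

Fix the vertex order a < b < c < d < e < f < g < h < i < j and write every simplex with vertices in increasing order. Then dim K = 2 and the simplices of K are:

  0-simplices (10): a, b, c, d, e, f, g, h, i, j
  1-simplices (30): ac, ad, ae, af, ag, ai, bc, be, bf, bg, bh, bi, bj, cd, ce, cg, ci, de, dg, di, dj, eh, ej, fg, fh, fi, fj, gj, hj, ij
  2-simplices (20): ace, acg, ade, adi, afg, afi, bce, bci, beh, bfg, bfh, bgj, bij, cdg, cdi, dej, dgj, ehj, fhj, fij

Hence C_0 ≅ Z^10, C_1 ≅ Z^30, C_2 ≅ Z^20.

∂_1: C_1 → C_0 maps an edge to its endpoints' difference, ∂[p,q] = q − p. For instance
  ∂bg = g − b.
The 10×30 boundary matrix has rank 9 and Smith normal form diag(1,1,1,1,1,1,1,1,1).

∂_2: C_2 → C_1 acts by ∂[p,q,r] = [q,r] − [p,r] + [p,q]. For instance
  ∂ade = de − ae + ad,
  ∂fhj = hj − fj + fh.
As a 30×20 matrix over Z this has rank 20, with invariant factors (1,1,1,1,1,1,1,1,1,1,1,1,1,1,1,1,1,1,1,2).

Now H_k = ker ∂_k / im ∂_{k+1}, so:

  H_1: rank ker ∂_1 − rank ∂_2 = (30 − 9) − 20 = 1, and ∂_2 has invariant factor 2 > 1, so H_1 = Z ⊕ Z_2.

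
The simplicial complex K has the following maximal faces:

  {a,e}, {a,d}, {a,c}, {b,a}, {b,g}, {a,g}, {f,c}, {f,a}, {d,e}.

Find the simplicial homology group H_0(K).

K has 7 vertices, 9 edges.
rank ∂_0 = 0, rank ∂_1 = 6 ⇒ b_0 = 7 − 0 − 6 = 1; all invariant factors of ∂_1 are 1 so no torsion. So H_0 ≅ Z.

H_0 ≅ Z.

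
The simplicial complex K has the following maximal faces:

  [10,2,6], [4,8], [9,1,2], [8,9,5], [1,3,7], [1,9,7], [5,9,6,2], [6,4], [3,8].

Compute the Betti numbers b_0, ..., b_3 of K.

K has 10 vertices, 19 edges, 9 triangles, 1 3-simplex.
rank ∂_0 = 0, rank ∂_1 = 9 ⇒ b_0 = 10 − 0 − 9 = 1; all invariant factors of ∂_1 are 1 so no torsion. So H_0 ≅ Z.
rank ∂_1 = 9, rank ∂_2 = 8 ⇒ b_1 = 19 − 9 − 8 = 2; all invariant factors of ∂_2 are 1 so no torsion. So H_1 ≅ Z^2.
rank ∂_2 = 8, rank ∂_3 = 1 ⇒ b_2 = 9 − 8 − 1 = 0; all invariant factors of ∂_3 are 1 so no torsion. So H_2 ≅ 0.
rank ∂_3 = 1, rank ∂_4 = 0 ⇒ b_3 = 1 − 1 − 0 = 0. So H_3 ≅ 0.

b_0 = 1, b_1 = 2, b_2 = 0, b_3 = 0.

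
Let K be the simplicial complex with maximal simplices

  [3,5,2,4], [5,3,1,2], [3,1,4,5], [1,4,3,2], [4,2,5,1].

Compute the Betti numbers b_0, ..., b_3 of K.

Order the vertices as 1 < 2 < 3 < 4 < 5. Listing each simplex with vertices in this order, K has dimension 3 with simplices:

  0-simplices (5): [1], [2], [3], [4], [5]
  1-simplices (10): [1,2], [1,3], [1,4], [1,5], [2,3], [2,4], [2,5], [3,4], [3,5], [4,5]
  2-simplices (10): [1,2,3], [1,2,4], [1,2,5], [1,3,4], [1,3,5], [1,4,5], [2,3,4], [2,3,5], [2,4,5], [3,4,5]
  3-simplices (5): [1,2,3,4], [1,2,3,5], [1,2,4,5], [1,3,4,5], [2,3,4,5]

so the chain groups are C_0 ≅ Z^5, C_1 ≅ Z^10, C_2 ≅ Z^10, C_3 ≅ Z^5.

The boundary map ∂_1: C_1 → C_0 sends each edge [p,q] (with p < q) to q − p.
This gives a 5×10 integer matrix of rank 4; reducing to Smith normal form yields diagonal entries (1,1,1,1).

∂_2: C_2 → C_1 maps a triangle to the signed sum of its edges. For instance
  ∂[2,3,5] = [3,5] − [2,5] + [2,3],
  ∂[1,2,4] = [2,4] − [1,4] + [1,2].
As a 10×10 matrix over Z this has rank 6, with invariant factors (1,1,1,1,1,1).

∂_3: C_3 → C_2 sends each 3-simplex σ to the alternating sum Σ_i (−1)^i (σ with its i-th vertex removed). For instance
  ∂[1,3,4,5] = [3,4,5] − [1,4,5] + [1,3,5] − [1,3,4],
  ∂[1,2,4,5] = [2,4,5] − [1,4,5] + [1,2,5] − [1,2,4].
This gives a 10×5 integer matrix of rank 4; reducing to Smith normal form yields diagonal entries (1,1,1,1).

Reading off H_k = ker ∂_k / im ∂_{k+1}:

  H_0: rank C_0 − rank ∂_1 = 5 − 4 = 1, and the invariant factors of ∂_1 are all 1, so H_0 ≅ Z.
  H_1: rank ker ∂_1 − rank ∂_2 = (10 − 4) − 6 = 0, and the invariant factors of ∂_2 are all 1, so H_1 ≅ 0.
  H_2: rank ker ∂_2 − rank ∂_3 = (10 − 6) − 4 = 0, and the invariant factors of ∂_3 are all 1, so H_2 ≅ 0.
  H_3: rank ker ∂_3 − rank ∂_4 = (5 − 4) − 0 = 1, and there is no ∂_4, so H_3 ≅ Z.

As a check, the Euler characteristic is 5 − 10 + 10 − 5 = 0, which agrees with 1 − 0 + 0 − 1 = 0.

Hence the Betti numbers are b_0 = 1, b_1 = 0, b_2 = 0, b_3 = 1.

b_0 = 1, b_1 = 0, b_2 = 0, b_3 = 1.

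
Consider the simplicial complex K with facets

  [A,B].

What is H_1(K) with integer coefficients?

Fix the vertex order A < B and write every simplex with vertices in increasing order. Then dim K = 1 and the simplices of K are:

  0-simplices (2): A, B
  1-simplices (1): AB

giving chain groups C_0 ≅ Z^2, C_1 ≅ Z^1.

∂_1: C_1 → C_0 maps an edge to its endpoints' difference, ∂[p,q] = q − p. For instance
  ∂AB = B − A.
This gives a 2×1 integer matrix of rank 1; reducing to Smith normal form yields diagonal entries (1).

Now H_k = ker ∂_k / im ∂_{k+1}, so:

  H_1: rank ker ∂_1 − rank ∂_2 = (1 − 1) − 0 = 0, and there is no ∂_2, so H_1 = 0.

(K is a triangulation of the 1-simplex.)

H_1 ≅ 0.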